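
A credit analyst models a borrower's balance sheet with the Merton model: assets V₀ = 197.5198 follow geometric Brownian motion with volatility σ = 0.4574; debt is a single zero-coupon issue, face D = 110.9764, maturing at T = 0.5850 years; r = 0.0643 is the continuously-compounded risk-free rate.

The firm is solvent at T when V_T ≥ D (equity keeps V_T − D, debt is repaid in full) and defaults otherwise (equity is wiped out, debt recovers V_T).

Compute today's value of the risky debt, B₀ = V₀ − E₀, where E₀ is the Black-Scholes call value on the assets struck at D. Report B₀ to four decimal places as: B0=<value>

d₁ = [ln(V₀/D) + (r + σ²/2)T] / (σ√T)
   = [ln(197.5198/110.9764) + (0.0643 + 0.5·0.4574²)·0.5850] / (0.4574·√0.5850)
   = [0.576521 + 0.098811] / 0.349844 = 1.930382
d₂ = d₁ − σ√T = 1.930382 − 0.349844 = 1.580538
N(d₁) = 0.973220,  N(d₂) = 0.943008,  e^(−rT) = 0.963083
E₀ = V₀·N(d₁) − D·e^(−rT)·N(d₂)
   = 197.5198·0.973220 − 110.9764·0.963083·0.943008 = 91.442021
B₀ = V₀ − E₀ = 197.5198 − 91.442021 = 106.077779

B0=106.0778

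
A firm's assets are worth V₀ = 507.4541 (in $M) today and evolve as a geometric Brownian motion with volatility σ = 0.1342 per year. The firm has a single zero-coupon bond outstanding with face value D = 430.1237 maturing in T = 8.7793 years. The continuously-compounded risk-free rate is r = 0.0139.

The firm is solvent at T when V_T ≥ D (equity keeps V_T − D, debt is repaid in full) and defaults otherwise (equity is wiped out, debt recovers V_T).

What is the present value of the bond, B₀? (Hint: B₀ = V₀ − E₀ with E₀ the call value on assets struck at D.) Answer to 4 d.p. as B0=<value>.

d₁ = [ln(V₀/D) + (r + σ²/2)T] / (σ√T)
   = [ln(507.4541/430.1237) + (0.0139 + 0.5·0.1342²)·8.7793] / (0.1342·√8.7793)
   = [0.165333 + 0.201088] / 0.397633 = 0.921507
d₂ = d₁ − σ√T = 0.921507 − 0.397633 = 0.523874
N(d₁) = 0.821607,  N(d₂) = 0.699817,  e^(−rT) = 0.885120
E₀ = V₀·N(d₁) − D·e^(−rT)·N(d₂)
   = 507.4541·0.821607 − 430.1237·0.885120·0.699817 = 150.499900
B₀ = V₀ − E₀ = 507.4541 − 150.499900 = 356.954200

B0=356.9542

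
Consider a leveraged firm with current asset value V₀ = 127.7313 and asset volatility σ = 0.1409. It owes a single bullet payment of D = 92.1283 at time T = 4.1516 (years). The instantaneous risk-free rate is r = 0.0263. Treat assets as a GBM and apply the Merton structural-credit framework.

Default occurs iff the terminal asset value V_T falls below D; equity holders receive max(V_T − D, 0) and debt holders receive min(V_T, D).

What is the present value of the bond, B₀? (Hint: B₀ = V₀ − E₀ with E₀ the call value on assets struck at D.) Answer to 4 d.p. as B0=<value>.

d₁ = [ln(V₀/D) + (r + σ²/2)T] / (σ√T)
   = [ln(127.7313/92.1283) + (0.0263 + 0.5·0.1409²)·4.1516] / (0.1409·√4.1516)
   = [0.326747 + 0.150398] / 0.287090 = 1.662000
d₂ = d₁ − σ√T = 1.662000 − 0.287090 = 1.374909
N(d₁) = 0.951744,  N(d₂) = 0.915420,  e^(−rT) = 0.896563
E₀ = V₀·N(d₁) − D·e^(−rT)·N(d₂)
   = 127.7313·0.951744 − 92.1283·0.896563·0.915420 = 45.954839
B₀ = V₀ − E₀ = 127.7313 − 45.954839 = 81.776461

B0=81.7765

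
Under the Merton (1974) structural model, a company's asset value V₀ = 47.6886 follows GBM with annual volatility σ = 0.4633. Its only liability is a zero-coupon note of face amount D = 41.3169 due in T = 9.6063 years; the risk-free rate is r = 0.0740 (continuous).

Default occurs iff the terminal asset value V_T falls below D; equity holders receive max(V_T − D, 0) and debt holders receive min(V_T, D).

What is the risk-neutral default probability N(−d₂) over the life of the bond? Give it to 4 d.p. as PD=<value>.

PD=0.5490

d₁ = [ln(V₀/D) + (r + σ²/2)T] / (σ√T)
   = [ln(47.6886/41.3169) + (0.0740 + 0.5·0.4633²)·9.6063] / (0.4633·√9.6063)
   = [0.143421 + 1.741847] / 1.435953 = 1.312903
d₂ = d₁ − σ√T = 1.312903 − 1.435953 = -0.123050
risk-neutral PD = N(−d₂) = N(0.123050) = 0.548966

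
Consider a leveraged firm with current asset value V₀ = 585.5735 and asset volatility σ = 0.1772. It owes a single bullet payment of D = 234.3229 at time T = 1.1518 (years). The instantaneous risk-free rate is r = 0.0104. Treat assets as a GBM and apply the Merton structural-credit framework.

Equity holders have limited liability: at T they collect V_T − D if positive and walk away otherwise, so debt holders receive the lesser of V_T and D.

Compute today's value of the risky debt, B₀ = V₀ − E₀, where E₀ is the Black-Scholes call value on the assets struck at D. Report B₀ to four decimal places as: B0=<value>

d₁ = [ln(V₀/D) + (r + σ²/2)T] / (σ√T)
   = [ln(585.5735/234.3229) + (0.0104 + 0.5·0.1772²)·1.1518] / (0.1772·√1.1518)
   = [0.915892 + 0.030062] / 0.190174 = 4.974135
d₂ = d₁ − σ√T = 4.974135 − 0.190174 = 4.783960
N(d₁) = 1.000000,  N(d₂) = 0.999999,  e^(−rT) = 0.988093
E₀ = V₀·N(d₁) − D·e^(−rT)·N(d₂)
   = 585.5735·1.000000 − 234.3229·0.988093·0.999999 = 354.040751
B₀ = V₀ − E₀ = 585.5735 − 354.040751 = 231.532749

B0=231.5327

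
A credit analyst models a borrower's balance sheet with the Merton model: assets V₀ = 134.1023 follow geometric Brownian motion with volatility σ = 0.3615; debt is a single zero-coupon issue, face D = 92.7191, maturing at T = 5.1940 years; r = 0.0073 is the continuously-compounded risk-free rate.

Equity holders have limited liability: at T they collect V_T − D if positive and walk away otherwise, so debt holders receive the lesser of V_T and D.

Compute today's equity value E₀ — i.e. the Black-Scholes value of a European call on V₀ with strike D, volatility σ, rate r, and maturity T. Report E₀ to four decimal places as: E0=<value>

d₁ = [ln(V₀/D) + (r + σ²/2)T] / (σ√T)
   = [ln(134.1023/92.7191) + (0.0073 + 0.5·0.3615²)·5.1940] / (0.3615·√5.1940)
   = [0.369028 + 0.377298] / 0.823871 = 0.905878
d₂ = d₁ − σ√T = 0.905878 − 0.823871 = 0.082007
N(d₁) = 0.817500,  N(d₂) = 0.532679,  e^(−rT) = 0.962794
E₀ = V₀·N(d₁) − D·e^(−rT)·N(d₂)
   = 134.1023·0.817500 − 92.7191·0.962794·0.532679 = 62.076655

E0=62.0767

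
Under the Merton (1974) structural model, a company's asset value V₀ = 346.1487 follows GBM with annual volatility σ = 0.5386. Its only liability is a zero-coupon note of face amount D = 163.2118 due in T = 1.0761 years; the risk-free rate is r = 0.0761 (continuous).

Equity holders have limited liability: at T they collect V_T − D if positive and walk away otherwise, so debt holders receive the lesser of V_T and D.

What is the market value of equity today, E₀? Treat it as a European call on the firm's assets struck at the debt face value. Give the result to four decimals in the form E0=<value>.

E0=199.4672

d₁ = [ln(V₀/D) + (r + σ²/2)T] / (σ√T)
   = [ln(346.1487/163.2118) + (0.0761 + 0.5·0.5386²)·1.0761] / (0.5386·√1.0761)
   = [0.751820 + 0.237974] / 0.558718 = 1.771545
d₂ = d₁ − σ√T = 1.771545 − 0.558718 = 1.212827
N(d₁) = 0.961765,  N(d₂) = 0.887402,  e^(−rT) = 0.921372
E₀ = V₀·N(d₁) − D·e^(−rT)·N(d₂)
   = 346.1487·0.961765 − 163.2118·0.921372·0.887402 = 199.467222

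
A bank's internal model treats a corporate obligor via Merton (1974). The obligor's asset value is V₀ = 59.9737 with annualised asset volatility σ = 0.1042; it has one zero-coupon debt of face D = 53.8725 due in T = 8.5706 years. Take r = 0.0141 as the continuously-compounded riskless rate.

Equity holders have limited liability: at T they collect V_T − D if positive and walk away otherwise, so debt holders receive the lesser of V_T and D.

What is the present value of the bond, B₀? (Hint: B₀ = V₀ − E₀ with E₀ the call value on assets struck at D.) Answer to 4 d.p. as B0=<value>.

B0=45.6056

d₁ = [ln(V₀/D) + (r + σ²/2)T] / (σ√T)
   = [ln(59.9737/53.8725) + (0.0141 + 0.5·0.1042²)·8.5706] / (0.1042·√8.5706)
   = [0.107286 + 0.167374] / 0.305052 = 0.900371
d₂ = d₁ − σ√T = 0.900371 − 0.305052 = 0.595320
N(d₁) = 0.816039,  N(d₂) = 0.724185,  e^(−rT) = 0.886171
E₀ = V₀·N(d₁) − D·e^(−rT)·N(d₂)
   = 59.9737·0.816039 − 53.8725·0.886171·0.724185 = 14.368086
B₀ = V₀ − E₀ = 59.9737 − 14.368086 = 45.605614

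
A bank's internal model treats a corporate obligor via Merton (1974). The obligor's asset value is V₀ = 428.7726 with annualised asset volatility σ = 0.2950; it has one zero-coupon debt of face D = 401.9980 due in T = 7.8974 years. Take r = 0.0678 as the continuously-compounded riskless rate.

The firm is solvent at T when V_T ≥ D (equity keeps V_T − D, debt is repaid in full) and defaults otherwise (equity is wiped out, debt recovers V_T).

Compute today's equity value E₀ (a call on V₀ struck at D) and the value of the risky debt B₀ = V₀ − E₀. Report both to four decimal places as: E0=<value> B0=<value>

E0=227.8580 B0=200.9146

d₁ = [ln(V₀/D) + (r + σ²/2)T] / (σ√T)
   = [ln(428.7726/401.9980) + (0.0678 + 0.5·0.2950²)·7.8974] / (0.2950·√7.8974)
   = [0.064480 + 0.879079] / 0.829018 = 1.138164
d₂ = d₁ − σ√T = 1.138164 − 0.829018 = 0.309146
N(d₁) = 0.872474,  N(d₂) = 0.621395,  e^(−rT) = 0.585409
E₀ = V₀·N(d₁) − D·e^(−rT)·N(d₂)
   = 428.7726·0.872474 − 401.9980·0.585409·0.621395 = 227.857998
B₀ = V₀ − E₀ = 428.7726 − 227.857998 = 200.914602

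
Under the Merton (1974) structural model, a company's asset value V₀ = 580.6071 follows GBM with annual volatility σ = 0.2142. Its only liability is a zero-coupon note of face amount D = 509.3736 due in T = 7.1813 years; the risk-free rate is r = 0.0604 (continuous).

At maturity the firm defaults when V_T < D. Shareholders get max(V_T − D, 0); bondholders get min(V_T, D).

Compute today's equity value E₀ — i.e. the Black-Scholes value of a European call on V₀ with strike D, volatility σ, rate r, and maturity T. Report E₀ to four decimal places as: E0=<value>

E0=271.5381

d₁ = [ln(V₀/D) + (r + σ²/2)T] / (σ√T)
   = [ln(580.6071/509.3736) + (0.0604 + 0.5·0.2142²)·7.1813] / (0.2142·√7.1813)
   = [0.130893 + 0.598495] / 0.574012 = 1.270684
d₂ = d₁ − σ√T = 1.270684 − 0.574012 = 0.696672
N(d₁) = 0.898079,  N(d₂) = 0.756996,  e^(−rT) = 0.648074
E₀ = V₀·N(d₁) − D·e^(−rT)·N(d₂)
   = 580.6071·0.898079 − 509.3736·0.648074·0.756996 = 271.538056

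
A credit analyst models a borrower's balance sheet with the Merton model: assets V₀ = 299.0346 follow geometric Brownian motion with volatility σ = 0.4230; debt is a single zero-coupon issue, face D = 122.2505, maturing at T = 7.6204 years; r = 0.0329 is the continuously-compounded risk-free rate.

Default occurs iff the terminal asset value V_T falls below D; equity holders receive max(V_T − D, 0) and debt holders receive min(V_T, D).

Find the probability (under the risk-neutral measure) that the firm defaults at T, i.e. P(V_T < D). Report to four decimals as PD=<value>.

d₁ = [ln(V₀/D) + (r + σ²/2)T] / (σ√T)
   = [ln(299.0346/122.2505) + (0.0329 + 0.5·0.4230²)·7.6204] / (0.4230·√7.6204)
   = [0.894487 + 0.932466] / 1.167695 = 1.564582
d₂ = d₁ − σ√T = 1.564582 − 1.167695 = 0.396887
risk-neutral PD = N(−d₂) = N(-0.396887) = 0.345725

PD=0.3457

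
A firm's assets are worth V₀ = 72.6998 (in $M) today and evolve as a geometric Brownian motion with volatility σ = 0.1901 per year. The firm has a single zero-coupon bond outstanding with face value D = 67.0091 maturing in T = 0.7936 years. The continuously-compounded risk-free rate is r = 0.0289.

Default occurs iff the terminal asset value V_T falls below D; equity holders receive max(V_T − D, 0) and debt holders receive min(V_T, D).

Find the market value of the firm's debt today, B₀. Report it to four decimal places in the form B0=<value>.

d₁ = [ln(V₀/D) + (r + σ²/2)T] / (σ√T)
   = [ln(72.6998/67.0091) + (0.0289 + 0.5·0.1901²)·0.7936] / (0.1901·√0.7936)
   = [0.081510 + 0.037275] / 0.169349 = 0.701420
d₂ = d₁ − σ√T = 0.701420 − 0.169349 = 0.532071
N(d₁) = 0.758479,  N(d₂) = 0.702661,  e^(−rT) = 0.977326
E₀ = V₀·N(d₁) − D·e^(−rT)·N(d₂)
   = 72.6998·0.758479 − 67.0091·0.977326·0.702661 = 9.124192
B₀ = V₀ − E₀ = 72.6998 − 9.124192 = 63.575608

B0=63.5756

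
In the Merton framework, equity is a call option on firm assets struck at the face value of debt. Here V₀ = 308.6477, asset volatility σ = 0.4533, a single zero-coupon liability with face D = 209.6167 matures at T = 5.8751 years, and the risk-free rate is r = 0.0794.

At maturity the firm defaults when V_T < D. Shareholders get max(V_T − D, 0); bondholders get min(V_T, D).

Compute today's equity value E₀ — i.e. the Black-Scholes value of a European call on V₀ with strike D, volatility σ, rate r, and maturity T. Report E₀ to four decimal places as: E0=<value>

E0=202.5681

d₁ = [ln(V₀/D) + (r + σ²/2)T] / (σ√T)
   = [ln(308.6477/209.6167) + (0.0794 + 0.5·0.4533²)·5.8751] / (0.4533·√5.8751)
   = [0.386920 + 1.070093] / 1.098736 = 1.326081
d₂ = d₁ − σ√T = 1.326081 − 1.098736 = 0.227345
N(d₁) = 0.907594,  N(d₂) = 0.589922,  e^(−rT) = 0.627204
E₀ = V₀·N(d₁) − D·e^(−rT)·N(d₂)
   = 308.6477·0.907594 − 209.6167·0.627204·0.589922 = 202.568114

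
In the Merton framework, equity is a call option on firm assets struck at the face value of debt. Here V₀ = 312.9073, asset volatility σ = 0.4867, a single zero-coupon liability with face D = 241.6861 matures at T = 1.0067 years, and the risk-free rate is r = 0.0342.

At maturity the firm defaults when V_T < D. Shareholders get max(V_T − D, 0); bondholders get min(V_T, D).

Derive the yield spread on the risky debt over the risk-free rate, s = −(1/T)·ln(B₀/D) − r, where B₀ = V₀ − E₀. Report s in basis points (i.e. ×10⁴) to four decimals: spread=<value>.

spread=979.7936

d₁ = [ln(V₀/D) + (r + σ²/2)T] / (σ√T)
   = [ln(312.9073/241.6861) + (0.0342 + 0.5·0.4867²)·1.0067] / (0.4867·√1.0067)
   = [0.258267 + 0.153661] / 0.488328 = 0.843549
d₂ = d₁ − σ√T = 0.843549 − 0.488328 = 0.355221
N(d₁) = 0.800539,  N(d₂) = 0.638788,  e^(−rT) = 0.966157
E₀ = V₀·N(d₁) − D·e^(−rT)·N(d₂)
   = 312.9073·0.800539 − 241.6861·0.966157·0.638788 = 101.333301
B₀ = V₀ − E₀ = 312.9073 − 101.333301 = 211.573999
spread = −(1/T)·ln(B₀/D) − r = −(1/1.0067)·ln(211.573999/241.6861) − 0.0342 = 0.09797936
in basis points: 0.09797936 × 10⁴ = 979.7936 bp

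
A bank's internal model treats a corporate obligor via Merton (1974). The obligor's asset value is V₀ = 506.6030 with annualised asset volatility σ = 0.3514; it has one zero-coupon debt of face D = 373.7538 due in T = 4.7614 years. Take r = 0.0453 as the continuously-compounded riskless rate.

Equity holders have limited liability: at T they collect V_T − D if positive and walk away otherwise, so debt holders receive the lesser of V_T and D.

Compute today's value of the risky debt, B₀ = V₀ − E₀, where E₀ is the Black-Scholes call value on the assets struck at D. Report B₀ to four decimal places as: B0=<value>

B0=258.6007

d₁ = [ln(V₀/D) + (r + σ²/2)T] / (σ√T)
   = [ln(506.6030/373.7538) + (0.0453 + 0.5·0.3514²)·4.7614] / (0.3514·√4.7614)
   = [0.304130 + 0.509665] / 0.766777 = 1.061319
d₂ = d₁ − σ√T = 1.061319 − 0.766777 = 0.294542
N(d₁) = 0.855728,  N(d₂) = 0.615828,  e^(−rT) = 0.805984
E₀ = V₀·N(d₁) − D·e^(−rT)·N(d₂)
   = 506.6030·0.855728 − 373.7538·0.805984·0.615828 = 248.002335
B₀ = V₀ − E₀ = 506.6030 − 248.002335 = 258.600665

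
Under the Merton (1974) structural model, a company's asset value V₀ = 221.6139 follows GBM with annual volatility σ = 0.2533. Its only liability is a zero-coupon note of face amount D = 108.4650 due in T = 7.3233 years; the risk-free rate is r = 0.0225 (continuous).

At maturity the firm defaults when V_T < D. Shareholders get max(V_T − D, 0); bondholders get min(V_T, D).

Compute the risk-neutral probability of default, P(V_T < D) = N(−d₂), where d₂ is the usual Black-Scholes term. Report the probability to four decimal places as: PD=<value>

PD=0.1736

d₁ = [ln(V₀/D) + (r + σ²/2)T] / (σ√T)
   = [ln(221.6139/108.4650) + (0.0225 + 0.5·0.2533²)·7.3233] / (0.2533·√7.3233)
   = [0.714509 + 0.399709] / 0.685470 = 1.625480
d₂ = d₁ − σ√T = 1.625480 − 0.685470 = 0.940010
risk-neutral PD = N(−d₂) = N(-0.940010) = 0.173606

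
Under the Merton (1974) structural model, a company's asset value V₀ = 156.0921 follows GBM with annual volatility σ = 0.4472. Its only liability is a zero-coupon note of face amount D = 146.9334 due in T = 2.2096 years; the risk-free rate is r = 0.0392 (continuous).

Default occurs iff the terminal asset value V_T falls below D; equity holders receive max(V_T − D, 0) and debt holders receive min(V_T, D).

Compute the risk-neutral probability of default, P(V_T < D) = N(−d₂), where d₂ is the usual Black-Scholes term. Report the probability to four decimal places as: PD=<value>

d₁ = [ln(V₀/D) + (r + σ²/2)T] / (σ√T)
   = [ln(156.0921/146.9334) + (0.0392 + 0.5·0.4472²)·2.2096] / (0.4472·√2.2096)
   = [0.060467 + 0.307563] / 0.664750 = 0.553636
d₂ = d₁ − σ√T = 0.553636 − 0.664750 = -0.111115
risk-neutral PD = N(−d₂) = N(0.111115) = 0.544237

PD=0.5442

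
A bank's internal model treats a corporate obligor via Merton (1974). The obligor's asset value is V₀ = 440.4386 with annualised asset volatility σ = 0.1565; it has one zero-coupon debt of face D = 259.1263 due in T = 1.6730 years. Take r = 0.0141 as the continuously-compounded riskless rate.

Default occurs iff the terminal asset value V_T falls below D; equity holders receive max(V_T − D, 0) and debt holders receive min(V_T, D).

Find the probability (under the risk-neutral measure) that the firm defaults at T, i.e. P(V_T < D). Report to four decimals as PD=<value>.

PD=0.0042

d₁ = [ln(V₀/D) + (r + σ²/2)T] / (σ√T)
   = [ln(440.4386/259.1263) + (0.0141 + 0.5·0.1565²)·1.6730] / (0.1565·√1.6730)
   = [0.530455 + 0.044077] / 0.202424 = 2.838261
d₂ = d₁ − σ√T = 2.838261 − 0.202424 = 2.635837
risk-neutral PD = N(−d₂) = N(-2.635837) = 0.004197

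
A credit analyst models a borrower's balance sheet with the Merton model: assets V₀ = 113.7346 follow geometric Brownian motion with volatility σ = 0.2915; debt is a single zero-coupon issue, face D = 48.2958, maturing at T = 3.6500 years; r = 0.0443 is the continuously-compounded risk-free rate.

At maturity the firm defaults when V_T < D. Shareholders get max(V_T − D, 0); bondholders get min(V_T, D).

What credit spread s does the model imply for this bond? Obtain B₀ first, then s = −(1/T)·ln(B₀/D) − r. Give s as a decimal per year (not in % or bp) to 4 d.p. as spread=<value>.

d₁ = [ln(V₀/D) + (r + σ²/2)T] / (σ√T)
   = [ln(113.7346/48.2958) + (0.0443 + 0.5·0.2915²)·3.6500] / (0.2915·√3.6500)
   = [0.856523 + 0.316769] / 0.556910 = 2.106790
d₂ = d₁ − σ√T = 2.106790 − 0.556910 = 1.549880
N(d₁) = 0.982432,  N(d₂) = 0.939415,  e^(−rT) = 0.850701
E₀ = V₀·N(d₁) − D·e^(−rT)·N(d₂)
   = 113.7346·0.982432 − 48.2958·0.850701·0.939415 = 73.140413
B₀ = V₀ − E₀ = 113.7346 − 73.140413 = 40.594187
spread = −(1/T)·ln(B₀/D) − r = −(1/3.6500)·ln(40.594187/48.2958) − 0.0443 = 0.00329444

spread=0.0033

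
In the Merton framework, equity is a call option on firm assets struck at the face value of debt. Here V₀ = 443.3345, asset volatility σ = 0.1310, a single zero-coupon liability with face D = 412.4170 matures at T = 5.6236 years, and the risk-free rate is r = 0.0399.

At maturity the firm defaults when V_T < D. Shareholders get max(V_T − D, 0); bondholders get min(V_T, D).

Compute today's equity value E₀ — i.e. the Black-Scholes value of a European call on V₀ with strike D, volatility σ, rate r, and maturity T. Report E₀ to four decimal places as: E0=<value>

E0=124.4985

d₁ = [ln(V₀/D) + (r + σ²/2)T] / (σ√T)
   = [ln(443.3345/412.4170) + (0.0399 + 0.5·0.1310²)·5.6236] / (0.1310·√5.6236)
   = [0.072290 + 0.272635] / 0.310655 = 1.110313
d₂ = d₁ − σ√T = 1.110313 − 0.310655 = 0.799658
N(d₁) = 0.866568,  N(d₂) = 0.788046,  e^(−rT) = 0.799010
E₀ = V₀·N(d₁) − D·e^(−rT)·N(d₂)
   = 443.3345·0.866568 − 412.4170·0.799010·0.788046 = 124.498477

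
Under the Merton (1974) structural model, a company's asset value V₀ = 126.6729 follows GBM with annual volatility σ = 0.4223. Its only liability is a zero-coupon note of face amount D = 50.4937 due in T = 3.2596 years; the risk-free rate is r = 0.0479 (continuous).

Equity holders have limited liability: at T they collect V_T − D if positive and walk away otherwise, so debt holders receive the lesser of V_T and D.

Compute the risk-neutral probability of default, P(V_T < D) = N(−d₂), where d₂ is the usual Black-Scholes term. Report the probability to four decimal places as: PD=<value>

PD=0.1515

d₁ = [ln(V₀/D) + (r + σ²/2)T] / (σ√T)
   = [ln(126.6729/50.4937) + (0.0479 + 0.5·0.4223²)·3.2596] / (0.4223·√3.2596)
   = [0.919760 + 0.446789] / 0.762436 = 1.792346
d₂ = d₁ − σ√T = 1.792346 − 0.762436 = 1.029910
risk-neutral PD = N(−d₂) = N(-1.029910) = 0.151526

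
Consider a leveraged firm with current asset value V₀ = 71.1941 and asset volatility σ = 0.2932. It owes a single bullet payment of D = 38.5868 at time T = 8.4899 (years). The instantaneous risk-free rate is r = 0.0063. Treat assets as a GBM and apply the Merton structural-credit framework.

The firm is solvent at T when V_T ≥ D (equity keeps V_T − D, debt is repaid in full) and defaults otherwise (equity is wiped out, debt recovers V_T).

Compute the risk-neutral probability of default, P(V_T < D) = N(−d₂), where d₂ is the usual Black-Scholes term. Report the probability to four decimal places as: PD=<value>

PD=0.3623

d₁ = [ln(V₀/D) + (r + σ²/2)T] / (σ√T)
   = [ln(71.1941/38.5868) + (0.0063 + 0.5·0.2932²)·8.4899] / (0.2932·√8.4899)
   = [0.612500 + 0.418409] / 0.854310 = 1.206715
d₂ = d₁ − σ√T = 1.206715 − 0.854310 = 0.352406
risk-neutral PD = N(−d₂) = N(-0.352406) = 0.362267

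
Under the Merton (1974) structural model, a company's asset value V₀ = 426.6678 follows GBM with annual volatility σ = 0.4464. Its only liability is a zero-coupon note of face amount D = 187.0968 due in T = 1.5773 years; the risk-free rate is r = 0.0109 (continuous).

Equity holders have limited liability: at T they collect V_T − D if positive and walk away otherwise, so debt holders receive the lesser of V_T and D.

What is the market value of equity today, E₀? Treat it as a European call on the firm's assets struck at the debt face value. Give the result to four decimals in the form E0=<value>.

E0=247.2226

d₁ = [ln(V₀/D) + (r + σ²/2)T] / (σ√T)
   = [ln(426.6678/187.0968) + (0.0109 + 0.5·0.4464²)·1.5773] / (0.4464·√1.5773)
   = [0.824380 + 0.174349] / 0.560636 = 1.781420
d₂ = d₁ − σ√T = 1.781420 − 0.560636 = 1.220783
N(d₁) = 0.962578,  N(d₂) = 0.888916,  e^(−rT) = 0.982954
E₀ = V₀·N(d₁) − D·e^(−rT)·N(d₂)
   = 426.6678·0.962578 − 187.0968·0.982954·0.888916 = 247.222641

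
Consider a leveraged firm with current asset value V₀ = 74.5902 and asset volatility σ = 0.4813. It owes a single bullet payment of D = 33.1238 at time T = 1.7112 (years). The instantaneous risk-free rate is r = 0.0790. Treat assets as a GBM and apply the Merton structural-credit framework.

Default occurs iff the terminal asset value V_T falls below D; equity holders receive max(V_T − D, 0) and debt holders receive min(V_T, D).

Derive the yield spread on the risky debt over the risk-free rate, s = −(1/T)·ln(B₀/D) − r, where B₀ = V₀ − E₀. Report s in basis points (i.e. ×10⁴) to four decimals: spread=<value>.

spread=167.8935

d₁ = [ln(V₀/D) + (r + σ²/2)T] / (σ√T)
   = [ln(74.5902/33.1238) + (0.0790 + 0.5·0.4813²)·1.7112] / (0.4813·√1.7112)
   = [0.811757 + 0.333384] / 0.629602 = 1.818833
d₂ = d₁ − σ√T = 1.818833 − 0.629602 = 1.189231
N(d₁) = 0.965532,  N(d₂) = 0.882826,  e^(−rT) = 0.873554
E₀ = V₀·N(d₁) − D·e^(−rT)·N(d₂)
   = 74.5902·0.965532 − 33.1238·0.873554·0.882826 = 46.474242
B₀ = V₀ − E₀ = 74.5902 − 46.474242 = 28.115958
spread = −(1/T)·ln(B₀/D) − r = −(1/1.7112)·ln(28.115958/33.1238) − 0.0790 = 0.01678935
in basis points: 0.01678935 × 10⁴ = 167.8935 bp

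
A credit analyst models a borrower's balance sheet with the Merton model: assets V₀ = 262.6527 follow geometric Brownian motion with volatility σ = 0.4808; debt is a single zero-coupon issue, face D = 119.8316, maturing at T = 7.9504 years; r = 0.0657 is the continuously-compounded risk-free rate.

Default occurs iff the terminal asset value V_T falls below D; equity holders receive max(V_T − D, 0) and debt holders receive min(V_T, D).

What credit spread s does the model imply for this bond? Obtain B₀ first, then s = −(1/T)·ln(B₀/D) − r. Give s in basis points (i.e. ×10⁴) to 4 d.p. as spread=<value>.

spread=282.9654

d₁ = [ln(V₀/D) + (r + σ²/2)T] / (σ√T)
   = [ln(262.6527/119.8316) + (0.0657 + 0.5·0.4808²)·7.9504] / (0.4808·√7.9504)
   = [0.784745 + 1.441283] / 1.355685 = 1.641994
d₂ = d₁ − σ√T = 1.641994 − 1.355685 = 0.286309
N(d₁) = 0.949704,  N(d₂) = 0.612679,  e^(−rT) = 0.593130
E₀ = V₀·N(d₁) − D·e^(−rT)·N(d₂)
   = 262.6527·0.949704 − 119.8316·0.593130·0.612679 = 205.895796
B₀ = V₀ − E₀ = 262.6527 − 205.895796 = 56.756904
spread = −(1/T)·ln(B₀/D) − r = −(1/7.9504)·ln(56.756904/119.8316) − 0.0657 = 0.02829654
in basis points: 0.02829654 × 10⁴ = 282.9654 bp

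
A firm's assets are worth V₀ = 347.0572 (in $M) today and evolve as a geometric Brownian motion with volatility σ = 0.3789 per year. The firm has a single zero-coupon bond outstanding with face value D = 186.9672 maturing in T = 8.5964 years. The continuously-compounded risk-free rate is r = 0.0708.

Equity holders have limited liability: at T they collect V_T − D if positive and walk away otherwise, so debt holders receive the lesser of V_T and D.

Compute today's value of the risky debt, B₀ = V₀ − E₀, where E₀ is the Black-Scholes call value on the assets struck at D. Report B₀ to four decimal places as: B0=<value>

d₁ = [ln(V₀/D) + (r + σ²/2)T] / (σ√T)
   = [ln(347.0572/186.9672) + (0.0708 + 0.5·0.3789²)·8.5964] / (0.3789·√8.5964)
   = [0.618556 + 1.225697] / 1.110920 = 1.660113
d₂ = d₁ − σ√T = 1.660113 − 1.110920 = 0.549193
N(d₁) = 0.951554,  N(d₂) = 0.708563,  e^(−rT) = 0.544098
E₀ = V₀·N(d₁) − D·e^(−rT)·N(d₂)
   = 347.0572·0.951554 − 186.9672·0.544098·0.708563 = 258.162583
B₀ = V₀ − E₀ = 347.0572 − 258.162583 = 88.894617

B0=88.8946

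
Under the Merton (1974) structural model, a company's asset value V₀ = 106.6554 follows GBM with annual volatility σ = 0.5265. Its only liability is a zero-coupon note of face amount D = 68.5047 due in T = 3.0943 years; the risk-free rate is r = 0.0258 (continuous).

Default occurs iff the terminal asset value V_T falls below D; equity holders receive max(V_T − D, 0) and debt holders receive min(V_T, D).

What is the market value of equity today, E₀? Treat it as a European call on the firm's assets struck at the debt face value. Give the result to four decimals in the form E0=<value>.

d₁ = [ln(V₀/D) + (r + σ²/2)T] / (σ√T)
   = [ln(106.6554/68.5047) + (0.0258 + 0.5·0.5265²)·3.0943] / (0.5265·√3.0943)
   = [0.442701 + 0.508706] / 0.926146 = 1.027275
d₂ = d₁ − σ√T = 1.027275 − 0.926146 = 0.101129
N(d₁) = 0.847855,  N(d₂) = 0.540276,  e^(−rT) = 0.923271
E₀ = V₀·N(d₁) − D·e^(−rT)·N(d₂)
   = 106.6554·0.847855 − 68.5047·0.923271·0.540276 = 56.256692

E0=56.2567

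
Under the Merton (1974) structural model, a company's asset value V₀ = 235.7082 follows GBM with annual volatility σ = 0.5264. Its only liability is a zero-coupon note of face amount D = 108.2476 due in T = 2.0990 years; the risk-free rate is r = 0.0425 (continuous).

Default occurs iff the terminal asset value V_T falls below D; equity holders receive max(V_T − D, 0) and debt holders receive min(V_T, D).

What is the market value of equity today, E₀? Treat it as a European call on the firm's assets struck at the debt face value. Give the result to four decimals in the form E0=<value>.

d₁ = [ln(V₀/D) + (r + σ²/2)T] / (σ√T)
   = [ln(235.7082/108.2476) + (0.0425 + 0.5·0.5264²)·2.0990] / (0.5264·√2.0990)
   = [0.778173 + 0.380021] / 0.762644 = 1.518656
d₂ = d₁ − σ√T = 1.518656 − 0.762644 = 0.756011
N(d₁) = 0.935575,  N(d₂) = 0.775179,  e^(−rT) = 0.914656
E₀ = V₀·N(d₁) − D·e^(−rT)·N(d₂)
   = 235.7082·0.935575 − 108.2476·0.914656·0.775179 = 143.772894

E0=143.7729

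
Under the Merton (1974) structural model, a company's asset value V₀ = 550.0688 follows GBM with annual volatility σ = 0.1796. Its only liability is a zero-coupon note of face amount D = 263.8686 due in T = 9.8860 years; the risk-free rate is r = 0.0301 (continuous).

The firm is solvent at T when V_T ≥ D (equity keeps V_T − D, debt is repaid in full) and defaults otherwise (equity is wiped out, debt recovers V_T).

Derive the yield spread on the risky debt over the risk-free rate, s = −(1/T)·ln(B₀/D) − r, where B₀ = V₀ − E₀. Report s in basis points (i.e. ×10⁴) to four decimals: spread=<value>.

spread=12.4276

d₁ = [ln(V₀/D) + (r + σ²/2)T] / (σ√T)
   = [ln(550.0688/263.8686) + (0.0301 + 0.5·0.1796²)·9.8860] / (0.1796·√9.8860)
   = [0.734592 + 0.457011] / 0.564699 = 2.110158
d₂ = d₁ − σ√T = 2.110158 − 0.564699 = 1.545459
N(d₁) = 0.982578,  N(d₂) = 0.938882,  e^(−rT) = 0.742622
E₀ = V₀·N(d₁) − D·e^(−rT)·N(d₂)
   = 550.0688·0.982578 − 263.8686·0.742622·0.938882 = 356.507030
B₀ = V₀ − E₀ = 550.0688 − 356.507030 = 193.561770
spread = −(1/T)·ln(B₀/D) − r = −(1/9.8860)·ln(193.561770/263.8686) − 0.0301 = 0.00124276
in basis points: 0.00124276 × 10⁴ = 12.4276 bp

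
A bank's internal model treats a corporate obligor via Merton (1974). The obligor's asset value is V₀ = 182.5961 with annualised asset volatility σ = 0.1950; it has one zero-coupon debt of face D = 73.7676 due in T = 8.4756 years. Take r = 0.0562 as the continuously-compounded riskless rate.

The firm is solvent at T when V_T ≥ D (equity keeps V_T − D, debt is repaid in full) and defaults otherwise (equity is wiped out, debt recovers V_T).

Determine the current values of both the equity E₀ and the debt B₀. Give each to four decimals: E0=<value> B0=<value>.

d₁ = [ln(V₀/D) + (r + σ²/2)T] / (σ√T)
   = [ln(182.5961/73.7676) + (0.0562 + 0.5·0.1950²)·8.4756] / (0.1950·√8.4756)
   = [0.906357 + 0.637471] / 0.567701 = 2.719438
d₂ = d₁ − σ√T = 2.719438 − 0.567701 = 2.151736
N(d₁) = 0.996730,  N(d₂) = 0.984291,  e^(−rT) = 0.621059
E₀ = V₀·N(d₁) − D·e^(−rT)·N(d₂)
   = 182.5961·0.996730 − 73.7676·0.621059·0.984291 = 136.904717
B₀ = V₀ − E₀ = 182.5961 − 136.904717 = 45.691383

E0=136.9047 B0=45.6914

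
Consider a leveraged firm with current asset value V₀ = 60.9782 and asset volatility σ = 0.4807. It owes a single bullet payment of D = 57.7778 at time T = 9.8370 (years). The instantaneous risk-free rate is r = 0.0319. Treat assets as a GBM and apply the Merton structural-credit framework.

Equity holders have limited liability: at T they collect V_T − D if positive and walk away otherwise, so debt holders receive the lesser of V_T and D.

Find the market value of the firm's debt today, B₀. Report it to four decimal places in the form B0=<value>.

d₁ = [ln(V₀/D) + (r + σ²/2)T] / (σ√T)
   = [ln(60.9782/57.7778) + (0.0319 + 0.5·0.4807²)·9.8370] / (0.4807·√9.8370)
   = [0.053912 + 1.450330] / 1.507667 = 0.997728
d₂ = d₁ − σ√T = 0.997728 − 1.507667 = -0.509939
N(d₁) = 0.840794,  N(d₂) = 0.305047,  e^(−rT) = 0.730665
E₀ = V₀·N(d₁) − D·e^(−rT)·N(d₂)
   = 60.9782·0.840794 − 57.7778·0.730665·0.305047 = 38.392195
B₀ = V₀ − E₀ = 60.9782 − 38.392195 = 22.586005

B0=22.5860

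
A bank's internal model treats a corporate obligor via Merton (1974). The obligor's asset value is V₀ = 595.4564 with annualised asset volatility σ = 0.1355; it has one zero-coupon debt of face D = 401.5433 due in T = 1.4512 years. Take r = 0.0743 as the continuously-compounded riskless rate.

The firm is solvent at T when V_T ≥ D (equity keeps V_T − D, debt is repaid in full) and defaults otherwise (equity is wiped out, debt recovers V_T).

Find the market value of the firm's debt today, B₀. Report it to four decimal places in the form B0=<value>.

B0=360.4776

d₁ = [ln(V₀/D) + (r + σ²/2)T] / (σ√T)
   = [ln(595.4564/401.5433) + (0.0743 + 0.5·0.1355²)·1.4512] / (0.1355·√1.4512)
   = [0.394013 + 0.121146] / 0.163231 = 3.156011
d₂ = d₁ − σ√T = 3.156011 − 0.163231 = 2.992780
N(d₁) = 0.999200,  N(d₂) = 0.998618,  e^(−rT) = 0.897785
E₀ = V₀·N(d₁) − D·e^(−rT)·N(d₂)
   = 595.4564·0.999200 − 401.5433·0.897785·0.998618 = 234.978772
B₀ = V₀ − E₀ = 595.4564 − 234.978772 = 360.477628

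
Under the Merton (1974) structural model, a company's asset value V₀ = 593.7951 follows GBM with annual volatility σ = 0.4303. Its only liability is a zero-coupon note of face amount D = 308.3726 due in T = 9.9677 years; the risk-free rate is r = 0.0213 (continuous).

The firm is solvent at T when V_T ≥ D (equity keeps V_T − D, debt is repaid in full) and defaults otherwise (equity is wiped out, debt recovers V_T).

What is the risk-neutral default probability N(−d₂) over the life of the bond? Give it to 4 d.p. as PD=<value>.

d₁ = [ln(V₀/D) + (r + σ²/2)T] / (σ√T)
   = [ln(593.7951/308.3726) + (0.0213 + 0.5·0.4303²)·9.9677] / (0.4303·√9.9677)
   = [0.655226 + 1.135112] / 1.358529 = 1.317850
d₂ = d₁ − σ√T = 1.317850 − 1.358529 = -0.040678
risk-neutral PD = N(−d₂) = N(0.040678) = 0.516224

PD=0.5162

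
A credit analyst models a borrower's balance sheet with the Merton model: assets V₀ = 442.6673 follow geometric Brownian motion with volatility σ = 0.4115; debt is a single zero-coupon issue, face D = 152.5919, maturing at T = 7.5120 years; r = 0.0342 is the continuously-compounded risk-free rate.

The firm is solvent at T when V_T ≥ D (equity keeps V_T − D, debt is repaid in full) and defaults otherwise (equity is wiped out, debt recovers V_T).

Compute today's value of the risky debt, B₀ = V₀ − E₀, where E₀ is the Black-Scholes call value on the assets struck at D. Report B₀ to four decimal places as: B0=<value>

d₁ = [ln(V₀/D) + (r + σ²/2)T] / (σ√T)
   = [ln(442.6673/152.5919) + (0.0342 + 0.5·0.4115²)·7.5120] / (0.4115·√7.5120)
   = [1.065051 + 0.892922] / 1.127840 = 1.736038
d₂ = d₁ − σ√T = 1.736038 − 1.127840 = 0.608198
N(d₁) = 0.958721,  N(d₂) = 0.728472,  e^(−rT) = 0.773438
E₀ = V₀·N(d₁) − D·e^(−rT)·N(d₂)
   = 442.6673·0.958721 − 152.5919·0.773438·0.728472 = 338.420172
B₀ = V₀ − E₀ = 442.6673 − 338.420172 = 104.247128

B0=104.2471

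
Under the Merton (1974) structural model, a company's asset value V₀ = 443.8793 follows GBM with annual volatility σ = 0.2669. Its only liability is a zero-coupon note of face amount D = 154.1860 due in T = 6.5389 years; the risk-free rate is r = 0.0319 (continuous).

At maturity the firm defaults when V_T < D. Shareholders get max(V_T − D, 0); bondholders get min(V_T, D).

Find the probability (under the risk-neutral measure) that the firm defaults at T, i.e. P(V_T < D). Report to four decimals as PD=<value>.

d₁ = [ln(V₀/D) + (r + σ²/2)T] / (σ√T)
   = [ln(443.8793/154.1860) + (0.0319 + 0.5·0.2669²)·6.5389] / (0.2669·√6.5389)
   = [1.057393 + 0.441492] / 0.682497 = 2.196178
d₂ = d₁ − σ√T = 2.196178 − 0.682497 = 1.513680
risk-neutral PD = N(−d₂) = N(-1.513680) = 0.065053

PD=0.0651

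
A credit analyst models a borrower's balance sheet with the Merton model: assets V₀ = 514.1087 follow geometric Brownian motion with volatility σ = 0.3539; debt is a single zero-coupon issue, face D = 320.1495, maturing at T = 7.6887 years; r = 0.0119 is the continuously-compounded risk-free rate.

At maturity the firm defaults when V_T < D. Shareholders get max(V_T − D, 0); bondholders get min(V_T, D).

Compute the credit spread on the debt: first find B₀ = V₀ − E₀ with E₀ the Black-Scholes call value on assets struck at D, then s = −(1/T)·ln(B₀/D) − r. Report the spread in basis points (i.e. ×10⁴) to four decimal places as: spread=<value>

spread=313.5906

d₁ = [ln(V₀/D) + (r + σ²/2)T] / (σ√T)
   = [ln(514.1087/320.1495) + (0.0119 + 0.5·0.3539²)·7.6887] / (0.3539·√7.6887)
   = [0.473647 + 0.572982] / 0.981312 = 1.066561
d₂ = d₁ − σ√T = 1.066561 − 0.981312 = 0.085249
N(d₁) = 0.856915,  N(d₂) = 0.533968,  e^(−rT) = 0.912565
E₀ = V₀·N(d₁) − D·e^(−rT)·N(d₂)
   = 514.1087·0.856915 − 320.1495·0.912565·0.533968 = 284.544642
B₀ = V₀ − E₀ = 514.1087 − 284.544642 = 229.564058
spread = −(1/T)·ln(B₀/D) − r = −(1/7.6887)·ln(229.564058/320.1495) − 0.0119 = 0.03135906
in basis points: 0.03135906 × 10⁴ = 313.5906 bp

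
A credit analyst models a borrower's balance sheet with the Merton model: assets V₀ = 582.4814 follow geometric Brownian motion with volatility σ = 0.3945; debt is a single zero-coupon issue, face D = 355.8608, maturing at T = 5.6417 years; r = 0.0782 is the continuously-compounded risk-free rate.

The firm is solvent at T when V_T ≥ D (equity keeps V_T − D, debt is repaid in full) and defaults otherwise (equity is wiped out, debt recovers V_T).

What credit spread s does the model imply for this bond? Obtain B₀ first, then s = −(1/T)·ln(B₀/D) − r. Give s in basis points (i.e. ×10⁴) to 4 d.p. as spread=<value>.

d₁ = [ln(V₀/D) + (r + σ²/2)T] / (σ√T)
   = [ln(582.4814/355.8608) + (0.0782 + 0.5·0.3945²)·5.6417] / (0.3945·√5.6417)
   = [0.492758 + 0.880191] / 0.937027 = 1.465218
d₂ = d₁ − σ√T = 1.465218 − 0.937027 = 0.528191
N(d₁) = 0.928569,  N(d₂) = 0.701317,  e^(−rT) = 0.643276
E₀ = V₀·N(d₁) − D·e^(−rT)·N(d₂)
   = 582.4814·0.928569 − 355.8608·0.643276·0.701317 = 380.331145
B₀ = V₀ − E₀ = 582.4814 − 380.331145 = 202.150255
spread = −(1/T)·ln(B₀/D) − r = −(1/5.6417)·ln(202.150255/355.8608) − 0.0782 = 0.02204078
in basis points: 0.02204078 × 10⁴ = 220.4078 bp

spread=220.4078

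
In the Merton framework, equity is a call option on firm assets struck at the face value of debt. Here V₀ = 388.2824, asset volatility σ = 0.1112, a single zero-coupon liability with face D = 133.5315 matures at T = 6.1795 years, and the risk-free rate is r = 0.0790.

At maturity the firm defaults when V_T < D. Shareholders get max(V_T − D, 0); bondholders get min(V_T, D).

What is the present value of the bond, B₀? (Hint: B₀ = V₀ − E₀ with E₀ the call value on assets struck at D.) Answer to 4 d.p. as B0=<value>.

B0=81.9539

d₁ = [ln(V₀/D) + (r + σ²/2)T] / (σ√T)
   = [ln(388.2824/133.5315) + (0.0790 + 0.5·0.1112²)·6.1795] / (0.1112·√6.1795)
   = [1.067396 + 0.526387] / 0.276428 = 5.765640
d₂ = d₁ − σ√T = 5.765640 − 0.276428 = 5.489212
N(d₁) = 1.000000,  N(d₂) = 1.000000,  e^(−rT) = 0.613742
E₀ = V₀·N(d₁) − D·e^(−rT)·N(d₂)
   = 388.2824·1.000000 − 133.5315·0.613742·1.000000 = 306.328499
B₀ = V₀ − E₀ = 388.2824 − 306.328499 = 81.953901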